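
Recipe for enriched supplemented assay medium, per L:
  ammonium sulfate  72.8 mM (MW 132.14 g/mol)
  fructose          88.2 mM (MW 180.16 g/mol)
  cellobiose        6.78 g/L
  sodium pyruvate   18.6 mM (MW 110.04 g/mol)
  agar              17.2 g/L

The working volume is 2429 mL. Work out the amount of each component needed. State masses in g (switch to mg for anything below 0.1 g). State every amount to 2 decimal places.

Working volume: 2429 mL = 2.429 L.
ammonium sulfate: 72.8 mmol/L × 132.14 g/mol × 2.429 L ÷ 1000 = 23.37 g
fructose: 88.2 mmol/L × 180.16 g/mol × 2.429 L ÷ 1000 = 38.60 g
cellobiose: 6.78 g/L × 2.429 L = 16.47 g
sodium pyruvate: 18.6 mmol/L × 110.04 g/mol × 2.429 L ÷ 1000 = 4.97 g
agar: 17.2 g/L × 2.429 L = 41.78 g

ammonium sulfate 23.37 g; fructose 38.60 g; cellobiose 16.47 g; sodium pyruvate 4.97 g; agar 41.78 g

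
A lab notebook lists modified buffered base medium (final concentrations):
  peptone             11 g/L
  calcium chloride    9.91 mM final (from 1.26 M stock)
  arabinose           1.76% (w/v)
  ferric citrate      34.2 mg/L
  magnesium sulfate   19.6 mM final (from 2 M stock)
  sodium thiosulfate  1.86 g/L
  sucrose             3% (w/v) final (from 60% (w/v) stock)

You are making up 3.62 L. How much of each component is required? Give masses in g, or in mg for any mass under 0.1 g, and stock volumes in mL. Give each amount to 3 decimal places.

peptone 39.820 g; calcium chloride 28.472 mL; arabinose 63.712 g; ferric citrate 0.124 g; magnesium sulfate 35.476 mL; sodium thiosulfate 6.733 g; sucrose 181.000 mL

Scale factor relative to 1 L: 3.62.
peptone: 11 g/L × 3.62 L = 39.820 g
calcium chloride: dilute stock: 9.91 mM × 3620 mL ÷ 1260 mM = 28.472 mL
arabinose: 1.76% w/v = 17.6 g/L → 17.6 × 3.62 L = 63.712 g
ferric citrate: 34.2 mg/L × 3.62 L = 123.804 mg = 0.124 g
magnesium sulfate: dilute stock: 19.6 mM × 3620 mL ÷ 2000 mM = 35.476 mL
sodium thiosulfate: 1.86 g/L × 3.62 L = 6.733 g
sucrose: V = C2·V2/C1 = 3% ÷ 60% × 3620 mL = 181.000 mL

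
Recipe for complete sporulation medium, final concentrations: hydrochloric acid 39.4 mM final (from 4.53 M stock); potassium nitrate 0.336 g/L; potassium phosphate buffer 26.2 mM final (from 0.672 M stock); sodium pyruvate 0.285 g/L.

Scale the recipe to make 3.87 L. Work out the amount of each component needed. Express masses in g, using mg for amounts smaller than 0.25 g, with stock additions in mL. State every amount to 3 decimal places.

Scale factor relative to 1 L: 3.87.
hydrochloric acid: dilute stock: 39.4 mM × 3870 mL ÷ 4530 mM = 33.660 mL
potassium nitrate: 0.336 g/L × 3.87 L = 1.300 g
potassium phosphate buffer: dilute stock: 26.2 mM × 3870 mL ÷ 672 mM = 150.884 mL
sodium pyruvate: 0.285 g/L × 3.87 L = 1.103 g

hydrochloric acid 33.660 mL; potassium nitrate 1.300 g; potassium phosphate buffer 150.884 mL; sodium pyruvate 1.103 g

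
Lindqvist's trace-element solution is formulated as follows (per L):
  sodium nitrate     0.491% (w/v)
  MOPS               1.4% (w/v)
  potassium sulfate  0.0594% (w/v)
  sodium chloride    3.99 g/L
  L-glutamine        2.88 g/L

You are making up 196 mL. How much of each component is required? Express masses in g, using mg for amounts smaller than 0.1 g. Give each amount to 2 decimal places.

sodium nitrate 0.96 g; MOPS 2.74 g; potassium sulfate 0.12 g; sodium chloride 0.78 g; L-glutamine 0.56 g

Scale factor relative to 1 L: 0.196.
sodium nitrate: 0.491% w/v = 4.91 g/L → 4.91 × 0.196 L = 0.96 g
MOPS: 1.4 g per 100 mL × 196 mL ÷ 100 = 2.74 g
potassium sulfate: 0.0594 g per 100 mL × 196 mL ÷ 100 = 0.12 g
sodium chloride: 3.99 g/L × 0.196 L = 0.78 g
L-glutamine: 2.88 g/L × 0.196 L = 0.56 g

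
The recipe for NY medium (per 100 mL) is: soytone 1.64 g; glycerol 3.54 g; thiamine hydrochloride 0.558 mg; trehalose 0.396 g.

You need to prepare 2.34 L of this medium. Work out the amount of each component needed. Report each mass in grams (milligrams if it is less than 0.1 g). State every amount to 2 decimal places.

Scale factor = 2340 mL / 100 mL = 23.4.
soytone: 1.64 g × (2340 mL / 100 mL) = 38.38 g
glycerol: 3.54 g × (2340 mL / 100 mL) = 82.84 g
thiamine hydrochloride: 0.558 mg × (2340 mL / 100 mL) = 13.06 mg
trehalose: 0.396 g × (2340 mL / 100 mL) = 9.27 g

soytone 38.38 g; glycerol 82.84 g; thiamine hydrochloride 13.06 mg; trehalose 9.27 g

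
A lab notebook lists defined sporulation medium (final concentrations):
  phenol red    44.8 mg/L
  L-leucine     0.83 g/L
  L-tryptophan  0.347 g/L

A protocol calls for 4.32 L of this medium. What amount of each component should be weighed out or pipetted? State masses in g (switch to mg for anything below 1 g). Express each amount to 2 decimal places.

Working volume: 4.32 L.
phenol red: 44.8 mg/L × 4.32 L = 193.54 mg
L-leucine: 0.83 g/L × 4.32 L = 3.59 g
L-tryptophan: 0.347 g/L × 4.32 L = 1.50 g

phenol red 193.54 mg; L-leucine 3.59 g; L-tryptophan 1.50 g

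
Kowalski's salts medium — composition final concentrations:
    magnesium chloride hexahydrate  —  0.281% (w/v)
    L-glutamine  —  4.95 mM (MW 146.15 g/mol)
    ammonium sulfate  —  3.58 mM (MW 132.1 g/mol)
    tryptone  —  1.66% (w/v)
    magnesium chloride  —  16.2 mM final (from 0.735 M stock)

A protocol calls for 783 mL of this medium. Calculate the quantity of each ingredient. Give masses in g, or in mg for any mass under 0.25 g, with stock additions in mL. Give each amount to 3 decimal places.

Scale factor relative to 1 L: 0.783.
magnesium chloride hexahydrate: 0.281% w/v = 2.81 g/L → 2.81 × 0.783 L = 2.200 g
L-glutamine: 4.95 mmol/L × 146.15 g/mol × 0.783 L ÷ 1000 = 0.566 g
ammonium sulfate: 3.58 mmol/L × 132.1 g/mol × 0.783 L ÷ 1000 = 0.370 g
tryptone: 1.66 g per 100 mL × 783 mL ÷ 100 = 12.998 g
magnesium chloride: C1V1 = C2V2 → 16.2 mM × 783 mL ÷ 735 mM = 17.258 mL

magnesium chloride hexahydrate 2.200 g; L-glutamine 0.566 g; ammonium sulfate 0.370 g; tryptone 12.998 g; magnesium chloride 17.258 mL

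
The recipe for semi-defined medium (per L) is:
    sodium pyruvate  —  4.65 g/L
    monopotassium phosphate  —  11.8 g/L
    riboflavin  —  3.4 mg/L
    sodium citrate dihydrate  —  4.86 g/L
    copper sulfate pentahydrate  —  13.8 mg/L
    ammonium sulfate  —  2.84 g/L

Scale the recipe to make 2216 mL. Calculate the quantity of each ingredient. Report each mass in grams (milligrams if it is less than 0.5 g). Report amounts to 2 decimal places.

Working volume: 2216 mL = 2.216 L.
sodium pyruvate: 4.65 g/L × 2.216 L = 10.30 g
monopotassium phosphate: 11.8 g/L × 2.216 L = 26.15 g
riboflavin: 3.4 mg/L × 2.216 L = 7.53 mg
sodium citrate dihydrate: 4.86 g/L × 2.216 L = 10.77 g
copper sulfate pentahydrate: 13.8 mg/L × 2.216 L = 30.58 mg
ammonium sulfate: 2.84 g/L × 2.216 L = 6.29 g

sodium pyruvate 10.30 g; monopotassium phosphate 26.15 g; riboflavin 7.53 mg; sodium citrate dihydrate 10.77 g; copper sulfate pentahydrate 30.58 mg; ammonium sulfate 6.29 g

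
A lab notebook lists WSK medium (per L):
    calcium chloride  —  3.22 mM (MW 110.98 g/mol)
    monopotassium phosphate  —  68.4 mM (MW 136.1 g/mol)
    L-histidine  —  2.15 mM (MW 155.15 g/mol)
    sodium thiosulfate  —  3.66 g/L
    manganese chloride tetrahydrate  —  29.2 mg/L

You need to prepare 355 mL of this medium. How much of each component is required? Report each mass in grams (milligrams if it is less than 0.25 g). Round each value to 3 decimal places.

Working volume: 355 mL = 0.355 L.
calcium chloride: 3.22 mmol/L × 110.98 mg/mmol × 0.355 L = 126.861 mg
monopotassium phosphate: 68.4 mmol/L × 136.1 g/mol × 0.355 L ÷ 1000 = 3.305 g
L-histidine: 2.15 mmol/L × 155.15 mg/mmol × 0.355 L = 118.418 mg
sodium thiosulfate: 3.66 g/L × 0.355 L = 1.299 g
manganese chloride tetrahydrate: 29.2 mg/L × 0.355 L = 10.366 mg

calcium chloride 126.861 mg; monopotassium phosphate 3.305 g; L-histidine 118.418 mg; sodium thiosulfate 1.299 g; manganese chloride tetrahydrate 10.366 mg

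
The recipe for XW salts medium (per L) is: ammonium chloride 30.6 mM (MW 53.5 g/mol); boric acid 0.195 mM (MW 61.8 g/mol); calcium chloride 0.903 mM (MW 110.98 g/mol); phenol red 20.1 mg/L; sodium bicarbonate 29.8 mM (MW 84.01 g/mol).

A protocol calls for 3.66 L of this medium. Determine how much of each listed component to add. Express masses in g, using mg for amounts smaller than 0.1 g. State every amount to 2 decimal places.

ammonium chloride 5.99 g; boric acid 44.11 mg; calcium chloride 0.37 g; phenol red 73.57 mg; sodium bicarbonate 9.16 g

Scale factor relative to 1 L: 3.66.
ammonium chloride: 30.6 mmol/L × 53.5 g/mol × 3.66 L ÷ 1000 = 5.99 g
boric acid: 0.195 mmol/L × 61.8 mg/mmol × 3.66 L = 44.11 mg
calcium chloride: 0.903 mmol/L × 110.98 g/mol × 3.66 L ÷ 1000 = 0.37 g
phenol red: 20.1 mg/L × 3.66 L = 73.57 mg
sodium bicarbonate: 29.8 mmol/L × 84.01 g/mol × 3.66 L ÷ 1000 = 9.16 g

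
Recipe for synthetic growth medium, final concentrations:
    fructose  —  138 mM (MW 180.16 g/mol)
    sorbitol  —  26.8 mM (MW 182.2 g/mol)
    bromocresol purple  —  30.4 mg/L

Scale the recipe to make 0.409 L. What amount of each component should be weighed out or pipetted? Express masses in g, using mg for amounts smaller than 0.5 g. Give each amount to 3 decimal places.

fructose 10.169 g; sorbitol 1.997 g; bromocresol purple 12.434 mg

Scale factor relative to 1 L: 0.409.
fructose: 138 mmol/L × 180.16 g/mol × 0.409 L ÷ 1000 = 10.169 g
sorbitol: 26.8 mmol/L × 182.2 g/mol × 0.409 L ÷ 1000 = 1.997 g
bromocresol purple: 30.4 mg/L × 0.409 L = 12.434 mg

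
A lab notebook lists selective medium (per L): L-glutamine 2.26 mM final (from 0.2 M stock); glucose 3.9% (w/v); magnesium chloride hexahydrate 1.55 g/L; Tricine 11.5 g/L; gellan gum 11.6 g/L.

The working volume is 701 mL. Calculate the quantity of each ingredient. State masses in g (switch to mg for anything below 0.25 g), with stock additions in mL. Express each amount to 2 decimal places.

Target volume = 701 mL = 0.701 L.
L-glutamine: V = C2·V2/C1 = 2.26 mM × 701 mL ÷ 200 mM = 7.92 mL
glucose: 3.9 g per 100 mL × 701 mL ÷ 100 = 27.34 g
magnesium chloride hexahydrate: 1.55 g/L × 0.701 L = 1.09 g
Tricine: 11.5 g/L × 0.701 L = 8.06 g
gellan gum: 11.6 g/L × 0.701 L = 8.13 g

L-glutamine 7.92 mL; glucose 27.34 g; magnesium chloride hexahydrate 1.09 g; Tricine 8.06 g; gellan gum 8.13 g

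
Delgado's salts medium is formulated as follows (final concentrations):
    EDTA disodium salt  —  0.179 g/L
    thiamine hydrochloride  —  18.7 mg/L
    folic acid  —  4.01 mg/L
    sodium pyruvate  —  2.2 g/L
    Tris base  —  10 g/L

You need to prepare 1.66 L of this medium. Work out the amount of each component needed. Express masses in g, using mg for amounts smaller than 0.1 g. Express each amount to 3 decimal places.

EDTA disodium salt 0.297 g; thiamine hydrochloride 31.042 mg; folic acid 6.657 mg; sodium pyruvate 3.652 g; Tris base 16.600 g

Working volume: 1.66 L.
EDTA disodium salt: 0.179 g/L × 1.66 L = 0.297 g
thiamine hydrochloride: 18.7 mg/L × 1.66 L = 31.042 mg
folic acid: 4.01 mg/L × 1.66 L = 6.657 mg
sodium pyruvate: 2.2 g/L × 1.66 L = 3.652 g
Tris base: 10 g/L × 1.66 L = 16.600 g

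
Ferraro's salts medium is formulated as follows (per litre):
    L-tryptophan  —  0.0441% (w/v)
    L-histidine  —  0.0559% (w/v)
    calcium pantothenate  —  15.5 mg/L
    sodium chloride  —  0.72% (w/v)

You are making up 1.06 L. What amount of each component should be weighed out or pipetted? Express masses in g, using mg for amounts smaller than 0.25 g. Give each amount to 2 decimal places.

Working volume: 1.06 L.
L-tryptophan: 0.0441 g per 100 mL × 1060 mL ÷ 100 = 0.47 g
L-histidine: 0.0559% w/v = 0.559 g/L → 0.559 × 1.06 L = 0.59 g
calcium pantothenate: 15.5 mg/L × 1.06 L = 16.43 mg
sodium chloride: 0.72% w/v = 7.2 g/L → 7.2 × 1.06 L = 7.63 g

L-tryptophan 0.47 g; L-histidine 0.59 g; calcium pantothenate 16.43 mg; sodium chloride 7.63 g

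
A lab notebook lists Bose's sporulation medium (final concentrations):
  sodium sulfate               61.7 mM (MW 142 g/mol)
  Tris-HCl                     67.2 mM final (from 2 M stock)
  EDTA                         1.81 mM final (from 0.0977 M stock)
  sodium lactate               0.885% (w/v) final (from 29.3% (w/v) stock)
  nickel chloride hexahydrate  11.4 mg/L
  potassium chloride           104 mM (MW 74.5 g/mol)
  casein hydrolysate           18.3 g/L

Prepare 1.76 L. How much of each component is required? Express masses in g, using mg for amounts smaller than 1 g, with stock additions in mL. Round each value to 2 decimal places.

Scale factor relative to 1 L: 1.76.
sodium sulfate: 61.7 mmol/L × 142 g/mol × 1.76 L ÷ 1000 = 15.42 g
Tris-HCl: V = C2·V2/C1 = 67.2 mM × 1760 mL ÷ 2000 mM = 59.14 mL
EDTA: V = C2·V2/C1 = 1.81 mM × 1760 mL ÷ 97.7 mM = 32.61 mL
sodium lactate: V = C2·V2/C1 = 0.885% ÷ 29.3% × 1760 mL = 53.16 mL
nickel chloride hexahydrate: 11.4 mg/L × 1.76 L = 20.06 mg
potassium chloride: 104 mmol/L × 74.5 g/mol × 1.76 L ÷ 1000 = 13.64 g
casein hydrolysate: 18.3 g/L × 1.76 L = 32.21 g

sodium sulfate 15.42 g; Tris-HCl 59.14 mL; EDTA 32.61 mL; sodium lactate 53.16 mL; nickel chloride hexahydrate 20.06 mg; potassium chloride 13.64 g; casein hydrolysate 32.21 g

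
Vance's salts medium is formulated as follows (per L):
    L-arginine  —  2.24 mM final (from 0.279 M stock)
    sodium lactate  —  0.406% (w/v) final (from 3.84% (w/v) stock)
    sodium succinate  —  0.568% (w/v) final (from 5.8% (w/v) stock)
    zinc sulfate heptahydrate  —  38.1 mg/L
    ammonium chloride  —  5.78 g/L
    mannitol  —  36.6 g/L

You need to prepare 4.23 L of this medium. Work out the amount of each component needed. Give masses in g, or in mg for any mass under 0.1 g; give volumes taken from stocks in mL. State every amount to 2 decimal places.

L-arginine 33.96 mL; sodium lactate 447.23 mL; sodium succinate 414.25 mL; zinc sulfate heptahydrate 0.16 g; ammonium chloride 24.45 g; mannitol 154.82 g

Working volume: 4.23 L.
L-arginine: dilute stock: 2.24 mM × 4230 mL ÷ 279 mM = 33.96 mL
sodium lactate: V = C2·V2/C1 = 0.406% ÷ 3.84% × 4230 mL = 447.23 mL
sodium succinate: V = C2·V2/C1 = 0.568% ÷ 5.8% × 4230 mL = 414.25 mL
zinc sulfate heptahydrate: 38.1 mg/L × 4.23 L = 161.163 mg = 0.16 g
ammonium chloride: 5.78 g/L × 4.23 L = 24.45 g
mannitol: 36.6 g/L × 4.23 L = 154.82 g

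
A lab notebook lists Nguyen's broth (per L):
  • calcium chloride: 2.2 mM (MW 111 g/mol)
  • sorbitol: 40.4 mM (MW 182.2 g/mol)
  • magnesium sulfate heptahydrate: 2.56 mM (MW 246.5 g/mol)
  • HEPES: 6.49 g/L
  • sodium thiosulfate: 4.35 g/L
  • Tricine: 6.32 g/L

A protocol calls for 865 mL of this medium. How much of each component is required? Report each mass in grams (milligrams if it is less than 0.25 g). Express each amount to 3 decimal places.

calcium chloride 211.233 mg; sorbitol 6.367 g; magnesium sulfate heptahydrate 0.546 g; HEPES 5.614 g; sodium thiosulfate 3.763 g; Tricine 5.467 g

Working volume: 865 mL = 0.865 L.
calcium chloride: 2.2 mmol/L × 111 mg/mmol × 0.865 L = 211.233 mg
sorbitol: 40.4 mmol/L × 182.2 g/mol × 0.865 L ÷ 1000 = 6.367 g
magnesium sulfate heptahydrate: 2.56 mmol/L × 246.5 g/mol × 0.865 L ÷ 1000 = 0.546 g
HEPES: 6.49 g/L × 0.865 L = 5.614 g
sodium thiosulfate: 4.35 g/L × 0.865 L = 3.763 g
Tricine: 6.32 g/L × 0.865 L = 5.467 g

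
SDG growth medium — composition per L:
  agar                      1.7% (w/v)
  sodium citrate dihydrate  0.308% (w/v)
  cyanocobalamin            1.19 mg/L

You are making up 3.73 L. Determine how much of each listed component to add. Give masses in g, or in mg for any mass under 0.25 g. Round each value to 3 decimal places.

Working volume: 3.73 L.
agar: 1.7% w/v = 17 g/L → 17 × 3.73 L = 63.410 g
sodium citrate dihydrate: 0.308% w/v = 3.08 g/L → 3.08 × 3.73 L = 11.488 g
cyanocobalamin: 1.19 mg/L × 3.73 L = 4.439 mg

agar 63.410 g; sodium citrate dihydrate 11.488 g; cyanocobalamin 4.439 mg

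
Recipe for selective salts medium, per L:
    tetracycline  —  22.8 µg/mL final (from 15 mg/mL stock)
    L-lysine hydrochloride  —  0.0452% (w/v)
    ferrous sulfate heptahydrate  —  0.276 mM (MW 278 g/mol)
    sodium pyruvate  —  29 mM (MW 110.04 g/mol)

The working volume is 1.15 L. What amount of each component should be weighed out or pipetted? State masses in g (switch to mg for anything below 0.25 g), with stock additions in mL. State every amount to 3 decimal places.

Working volume: 1.15 L.
tetracycline: C1V1 = C2V2 → 22.8 µg/mL × 1150 mL ÷ 15000 µg/mL = 1.748 mL
L-lysine hydrochloride: 0.0452% w/v = 0.452 g/L → 0.452 × 1.15 L = 0.520 g
ferrous sulfate heptahydrate: 0.276 mmol/L × 278 mg/mmol × 1.15 L = 88.237 mg
sodium pyruvate: 29 mmol/L × 110.04 g/mol × 1.15 L ÷ 1000 = 3.670 g

tetracycline 1.748 mL; L-lysine hydrochloride 0.520 g; ferrous sulfate heptahydrate 88.237 mg; sodium pyruvate 3.670 g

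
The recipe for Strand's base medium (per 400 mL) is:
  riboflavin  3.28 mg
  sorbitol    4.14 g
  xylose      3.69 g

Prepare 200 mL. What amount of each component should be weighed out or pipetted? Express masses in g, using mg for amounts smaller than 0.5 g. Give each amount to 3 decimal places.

riboflavin 1.640 mg; sorbitol 2.070 g; xylose 1.845 g

Scale factor = 200 mL / 400 mL = 0.5.
riboflavin: 3.28 mg × (200 mL / 400 mL) = 1.640 mg
sorbitol: 4.14 g × (200 mL / 400 mL) = 2.070 g
xylose: 3.69 g × (200 mL / 400 mL) = 1.845 g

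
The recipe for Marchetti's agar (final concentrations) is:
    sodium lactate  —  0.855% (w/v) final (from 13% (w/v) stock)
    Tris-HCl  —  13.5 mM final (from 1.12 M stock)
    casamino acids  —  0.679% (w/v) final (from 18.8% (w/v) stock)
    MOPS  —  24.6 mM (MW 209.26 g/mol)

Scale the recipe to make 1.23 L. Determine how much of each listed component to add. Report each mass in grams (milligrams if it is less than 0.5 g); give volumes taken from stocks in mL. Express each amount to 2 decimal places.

sodium lactate 80.90 mL; Tris-HCl 14.83 mL; casamino acids 44.42 mL; MOPS 6.33 g

Scale factor relative to 1 L: 1.23.
sodium lactate: V = C2·V2/C1 = 0.855% ÷ 13% × 1230 mL = 80.90 mL
Tris-HCl: C1V1 = C2V2 → 13.5 mM × 1230 mL ÷ 1120 mM = 14.83 mL
casamino acids: dilute stock: 0.679% ÷ 18.8% × 1230 mL = 44.42 mL
MOPS: 24.6 mmol/L × 209.26 g/mol × 1.23 L ÷ 1000 = 6.33 g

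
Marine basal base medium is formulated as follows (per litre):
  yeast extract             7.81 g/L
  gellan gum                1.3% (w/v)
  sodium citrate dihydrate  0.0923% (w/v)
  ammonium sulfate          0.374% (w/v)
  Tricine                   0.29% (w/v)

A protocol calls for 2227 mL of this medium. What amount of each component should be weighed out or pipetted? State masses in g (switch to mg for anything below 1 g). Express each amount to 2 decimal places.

Working volume: 2227 mL = 2.227 L.
yeast extract: 7.81 g/L × 2.227 L = 17.39 g
gellan gum: 1.3 g per 100 mL × 2227 mL ÷ 100 = 28.95 g
sodium citrate dihydrate: 0.0923 g per 100 mL × 2227 mL ÷ 100 = 2.06 g
ammonium sulfate: 0.374 g per 100 mL × 2227 mL ÷ 100 = 8.33 g
Tricine: 0.29% w/v = 2.9 g/L → 2.9 × 2.227 L = 6.46 g

yeast extract 17.39 g; gellan gum 28.95 g; sodium citrate dihydrate 2.06 g; ammonium sulfate 8.33 g; Tricine 6.46 g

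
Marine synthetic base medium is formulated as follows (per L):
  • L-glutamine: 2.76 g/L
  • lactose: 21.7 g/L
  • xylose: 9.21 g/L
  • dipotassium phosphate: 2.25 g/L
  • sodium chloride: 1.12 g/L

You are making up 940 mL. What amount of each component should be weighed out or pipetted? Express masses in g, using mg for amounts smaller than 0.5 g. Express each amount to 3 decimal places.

L-glutamine 2.594 g; lactose 20.398 g; xylose 8.657 g; dipotassium phosphate 2.115 g; sodium chloride 1.053 g

Working volume: 940 mL = 0.94 L.
L-glutamine: 2.76 g/L × 0.94 L = 2.594 g
lactose: 21.7 g/L × 0.94 L = 20.398 g
xylose: 9.21 g/L × 0.94 L = 8.657 g
dipotassium phosphate: 2.25 g/L × 0.94 L = 2.115 g
sodium chloride: 1.12 g/L × 0.94 L = 1.053 g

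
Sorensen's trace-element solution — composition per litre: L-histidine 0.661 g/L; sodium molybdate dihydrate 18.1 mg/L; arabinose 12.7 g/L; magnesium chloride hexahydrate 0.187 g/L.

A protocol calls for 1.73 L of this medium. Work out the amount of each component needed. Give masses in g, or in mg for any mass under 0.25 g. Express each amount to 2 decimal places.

L-histidine 1.14 g; sodium molybdate dihydrate 31.31 mg; arabinose 21.97 g; magnesium chloride hexahydrate 0.32 g

Scale factor relative to 1 L: 1.73.
L-histidine: 0.661 g/L × 1.73 L = 1.14 g
sodium molybdate dihydrate: 18.1 mg/L × 1.73 L = 31.31 mg
arabinose: 12.7 g/L × 1.73 L = 21.97 g
magnesium chloride hexahydrate: 0.187 g/L × 1.73 L = 0.32 g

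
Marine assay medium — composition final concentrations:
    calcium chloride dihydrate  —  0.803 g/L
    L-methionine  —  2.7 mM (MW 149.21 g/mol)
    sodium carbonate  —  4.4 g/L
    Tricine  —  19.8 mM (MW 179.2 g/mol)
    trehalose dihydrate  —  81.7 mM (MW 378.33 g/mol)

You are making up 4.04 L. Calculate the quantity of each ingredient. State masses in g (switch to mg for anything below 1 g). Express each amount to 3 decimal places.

Working volume: 4.04 L.
calcium chloride dihydrate: 0.803 g/L × 4.04 L = 3.244 g
L-methionine: 2.7 mmol/L × 149.21 g/mol × 4.04 L ÷ 1000 = 1.628 g
sodium carbonate: 4.4 g/L × 4.04 L = 17.776 g
Tricine: 19.8 mmol/L × 179.2 g/mol × 4.04 L ÷ 1000 = 14.335 g
trehalose dihydrate: 81.7 mmol/L × 378.33 g/mol × 4.04 L ÷ 1000 = 124.875 g

calcium chloride dihydrate 3.244 g; L-methionine 1.628 g; sodium carbonate 17.776 g; Tricine 14.335 g; trehalose dihydrate 124.875 g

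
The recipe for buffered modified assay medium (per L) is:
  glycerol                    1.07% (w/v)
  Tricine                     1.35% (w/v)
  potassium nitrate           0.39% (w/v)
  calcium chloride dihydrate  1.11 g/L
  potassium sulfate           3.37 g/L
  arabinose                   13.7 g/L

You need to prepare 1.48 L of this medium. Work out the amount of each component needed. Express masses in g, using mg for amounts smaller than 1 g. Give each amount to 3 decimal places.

Scale factor relative to 1 L: 1.48.
glycerol: 1.07% w/v = 10.7 g/L → 10.7 × 1.48 L = 15.836 g
Tricine: 1.35 g per 100 mL × 1480 mL ÷ 100 = 19.980 g
potassium nitrate: 0.39% w/v = 3.9 g/L → 3.9 × 1.48 L = 5.772 g
calcium chloride dihydrate: 1.11 g/L × 1.48 L = 1.643 g
potassium sulfate: 3.37 g/L × 1.48 L = 4.988 g
arabinose: 13.7 g/L × 1.48 L = 20.276 g

glycerol 15.836 g; Tricine 19.980 g; potassium nitrate 5.772 g; calcium chloride dihydrate 1.643 g; potassium sulfate 4.988 g; arabinose 20.276 g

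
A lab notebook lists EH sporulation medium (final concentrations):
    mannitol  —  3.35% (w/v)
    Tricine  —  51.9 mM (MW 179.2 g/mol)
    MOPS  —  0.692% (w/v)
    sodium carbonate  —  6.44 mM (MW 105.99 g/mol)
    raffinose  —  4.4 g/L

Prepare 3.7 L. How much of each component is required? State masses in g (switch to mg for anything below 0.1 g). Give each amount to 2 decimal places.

mannitol 123.95 g; Tricine 34.41 g; MOPS 25.60 g; sodium carbonate 2.53 g; raffinose 16.28 g

Working volume: 3.7 L.
mannitol: 3.35 g per 100 mL × 3700 mL ÷ 100 = 123.95 g
Tricine: 51.9 mmol/L × 179.2 g/mol × 3.7 L ÷ 1000 = 34.41 g
MOPS: 0.692 g per 100 mL × 3700 mL ÷ 100 = 25.60 g
sodium carbonate: 6.44 mmol/L × 105.99 g/mol × 3.7 L ÷ 1000 = 2.53 g
raffinose: 4.4 g/L × 3.7 L = 16.28 g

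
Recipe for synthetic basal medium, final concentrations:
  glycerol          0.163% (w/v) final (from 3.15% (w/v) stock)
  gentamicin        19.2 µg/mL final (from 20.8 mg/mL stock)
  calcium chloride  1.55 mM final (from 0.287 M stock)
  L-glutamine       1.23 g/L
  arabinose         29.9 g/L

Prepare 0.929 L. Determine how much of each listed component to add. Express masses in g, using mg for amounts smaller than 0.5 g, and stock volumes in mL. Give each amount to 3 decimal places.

glycerol 48.072 mL; gentamicin 0.858 mL; calcium chloride 5.017 mL; L-glutamine 1.143 g; arabinose 27.777 g

Scale factor relative to 1 L: 0.929.
glycerol: V = C2·V2/C1 = 0.163% ÷ 3.15% × 929 mL = 48.072 mL
gentamicin: C1V1 = C2V2 → 19.2 µg/mL × 929 mL ÷ 20800 µg/mL = 0.858 mL
calcium chloride: dilute stock: 1.55 mM × 929 mL ÷ 287 mM = 5.017 mL
L-glutamine: 1.23 g/L × 0.929 L = 1.143 g
arabinose: 29.9 g/L × 0.929 L = 27.777 g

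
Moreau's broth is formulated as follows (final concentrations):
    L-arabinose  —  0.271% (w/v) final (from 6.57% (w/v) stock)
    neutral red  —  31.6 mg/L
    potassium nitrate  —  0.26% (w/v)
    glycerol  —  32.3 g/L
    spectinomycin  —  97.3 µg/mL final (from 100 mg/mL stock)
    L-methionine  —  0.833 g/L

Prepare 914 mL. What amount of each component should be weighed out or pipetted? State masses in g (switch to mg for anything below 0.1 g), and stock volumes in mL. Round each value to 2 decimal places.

L-arabinose 37.70 mL; neutral red 28.88 mg; potassium nitrate 2.38 g; glycerol 29.52 g; spectinomycin 0.89 mL; L-methionine 0.76 g

Working volume: 914 mL = 0.914 L.
L-arabinose: C1V1 = C2V2 → 0.271% ÷ 6.57% × 914 mL = 37.70 mL
neutral red: 31.6 mg/L × 0.914 L = 28.88 mg
potassium nitrate: 0.26% w/v = 2.6 g/L → 2.6 × 0.914 L = 2.38 g
glycerol: 32.3 g/L × 0.914 L = 29.52 g
spectinomycin: dilute stock: 97.3 µg/mL × 914 mL ÷ 100000 µg/mL = 0.89 mL
L-methionine: 0.833 g/L × 0.914 L = 0.76 g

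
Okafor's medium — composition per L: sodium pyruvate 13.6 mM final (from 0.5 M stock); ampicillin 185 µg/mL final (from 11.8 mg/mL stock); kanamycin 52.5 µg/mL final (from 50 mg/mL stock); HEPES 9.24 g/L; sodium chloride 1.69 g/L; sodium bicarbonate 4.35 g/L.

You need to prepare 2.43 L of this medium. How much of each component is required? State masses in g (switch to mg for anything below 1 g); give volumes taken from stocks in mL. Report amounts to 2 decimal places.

Working volume: 2.43 L.
sodium pyruvate: C1V1 = C2V2 → 13.6 mM × 2430 mL ÷ 500 mM = 66.10 mL
ampicillin: C1V1 = C2V2 → 185 µg/mL × 2430 mL ÷ 11800 µg/mL = 38.10 mL
kanamycin: dilute stock: 52.5 µg/mL × 2430 mL ÷ 50000 µg/mL = 2.55 mL
HEPES: 9.24 g/L × 2.43 L = 22.45 g
sodium chloride: 1.69 g/L × 2.43 L = 4.11 g
sodium bicarbonate: 4.35 g/L × 2.43 L = 10.57 g

sodium pyruvate 66.10 mL; ampicillin 38.10 mL; kanamycin 2.55 mL; HEPES 22.45 g; sodium chloride 4.11 g; sodium bicarbonate 10.57 g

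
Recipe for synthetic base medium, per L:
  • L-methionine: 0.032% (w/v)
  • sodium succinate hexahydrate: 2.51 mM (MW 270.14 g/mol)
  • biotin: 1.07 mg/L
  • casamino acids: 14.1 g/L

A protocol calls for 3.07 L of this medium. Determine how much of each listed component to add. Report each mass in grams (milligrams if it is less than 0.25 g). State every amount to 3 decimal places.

Scale factor relative to 1 L: 3.07.
L-methionine: 0.032% w/v = 0.32 g/L → 0.32 × 3.07 L = 0.982 g
sodium succinate hexahydrate: 2.51 mmol/L × 270.14 g/mol × 3.07 L ÷ 1000 = 2.082 g
biotin: 1.07 mg/L × 3.07 L = 3.285 mg
casamino acids: 14.1 g/L × 3.07 L = 43.287 g

L-methionine 0.982 g; sodium succinate hexahydrate 2.082 g; biotin 3.285 mg; casamino acids 43.287 g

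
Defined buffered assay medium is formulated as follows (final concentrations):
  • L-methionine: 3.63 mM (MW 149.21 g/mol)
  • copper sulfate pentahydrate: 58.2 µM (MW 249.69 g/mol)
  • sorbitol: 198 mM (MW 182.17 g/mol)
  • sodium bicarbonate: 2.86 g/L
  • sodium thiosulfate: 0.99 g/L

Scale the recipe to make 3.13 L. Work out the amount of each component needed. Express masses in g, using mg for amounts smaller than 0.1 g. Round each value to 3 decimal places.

L-methionine 1.695 g; copper sulfate pentahydrate 45.485 mg; sorbitol 112.898 g; sodium bicarbonate 8.952 g; sodium thiosulfate 3.099 g

Scale factor relative to 1 L: 3.13.
L-methionine: 3.63 mmol/L × 149.21 g/mol × 3.13 L ÷ 1000 = 1.695 g
copper sulfate pentahydrate: 58.2 µmol/L × 249.69 g/mol × 3.13 L ÷ 1000 = 45.485 mg
sorbitol: 198 mmol/L × 182.17 g/mol × 3.13 L ÷ 1000 = 112.898 g
sodium bicarbonate: 2.86 g/L × 3.13 L = 8.952 g
sodium thiosulfate: 0.99 g/L × 3.13 L = 3.099 g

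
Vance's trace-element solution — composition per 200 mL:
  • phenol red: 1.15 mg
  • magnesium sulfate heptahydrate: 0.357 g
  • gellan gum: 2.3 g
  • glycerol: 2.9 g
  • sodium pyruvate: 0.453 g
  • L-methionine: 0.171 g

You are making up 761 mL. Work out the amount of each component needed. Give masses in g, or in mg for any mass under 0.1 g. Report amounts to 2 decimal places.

phenol red 4.38 mg; magnesium sulfate heptahydrate 1.36 g; gellan gum 8.75 g; glycerol 11.03 g; sodium pyruvate 1.72 g; L-methionine 0.65 g

Ratio of target to recipe volume: 761 / 200 = 3.805.
phenol red: 1.15 mg × (761 mL / 200 mL) = 4.38 mg
magnesium sulfate heptahydrate: 0.357 g × (761 mL / 200 mL) = 1.36 g
gellan gum: 2.3 g × (761 mL / 200 mL) = 8.75 g
glycerol: 2.9 g × (761 mL / 200 mL) = 11.03 g
sodium pyruvate: 0.453 g × (761 mL / 200 mL) = 1.72 g
L-methionine: 0.171 g × (761 mL / 200 mL) = 0.65 g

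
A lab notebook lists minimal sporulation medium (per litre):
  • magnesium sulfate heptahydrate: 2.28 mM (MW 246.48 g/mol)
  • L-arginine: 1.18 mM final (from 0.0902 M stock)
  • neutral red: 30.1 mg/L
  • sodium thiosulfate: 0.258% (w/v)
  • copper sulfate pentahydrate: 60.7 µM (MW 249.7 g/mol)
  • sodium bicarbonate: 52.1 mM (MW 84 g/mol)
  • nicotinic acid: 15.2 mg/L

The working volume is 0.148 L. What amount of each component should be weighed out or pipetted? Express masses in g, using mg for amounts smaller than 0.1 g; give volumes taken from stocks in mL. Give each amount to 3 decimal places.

magnesium sulfate heptahydrate 83.172 mg; L-arginine 1.936 mL; neutral red 4.455 mg; sodium thiosulfate 0.382 g; copper sulfate pentahydrate 2.243 mg; sodium bicarbonate 0.648 g; nicotinic acid 2.250 mg

Working volume: 0.148 L.
magnesium sulfate heptahydrate: 2.28 mmol/L × 246.48 mg/mmol × 0.148 L = 83.172 mg
L-arginine: V = C2·V2/C1 = 1.18 mM × 148 mL ÷ 90.2 mM = 1.936 mL
neutral red: 30.1 mg/L × 0.148 L = 4.455 mg
sodium thiosulfate: 0.258 g per 100 mL × 148 mL ÷ 100 = 0.382 g
copper sulfate pentahydrate: 60.7 µmol/L × 249.7 g/mol × 0.148 L ÷ 1000 = 2.243 mg
sodium bicarbonate: 52.1 mmol/L × 84 g/mol × 0.148 L ÷ 1000 = 0.648 g
nicotinic acid: 15.2 mg/L × 0.148 L = 2.250 mg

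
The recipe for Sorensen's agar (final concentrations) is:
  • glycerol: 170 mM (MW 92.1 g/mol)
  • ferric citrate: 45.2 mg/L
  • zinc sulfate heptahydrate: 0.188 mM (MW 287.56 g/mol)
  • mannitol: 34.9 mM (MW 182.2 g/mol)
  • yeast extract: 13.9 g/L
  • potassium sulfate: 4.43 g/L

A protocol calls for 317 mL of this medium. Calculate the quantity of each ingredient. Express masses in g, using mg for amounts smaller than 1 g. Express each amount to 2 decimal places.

Target volume = 317 mL = 0.317 L.
glycerol: 170 mmol/L × 92.1 g/mol × 0.317 L ÷ 1000 = 4.96 g
ferric citrate: 45.2 mg/L × 0.317 L = 14.33 mg
zinc sulfate heptahydrate: 0.188 mmol/L × 287.56 mg/mmol × 0.317 L = 17.14 mg
mannitol: 34.9 mmol/L × 182.2 g/mol × 0.317 L ÷ 1000 = 2.02 g
yeast extract: 13.9 g/L × 0.317 L = 4.41 g
potassium sulfate: 4.43 g/L × 0.317 L = 1.40 g

glycerol 4.96 g; ferric citrate 14.33 mg; zinc sulfate heptahydrate 17.14 mg; mannitol 2.02 g; yeast extract 4.41 g; potassium sulfate 1.40 g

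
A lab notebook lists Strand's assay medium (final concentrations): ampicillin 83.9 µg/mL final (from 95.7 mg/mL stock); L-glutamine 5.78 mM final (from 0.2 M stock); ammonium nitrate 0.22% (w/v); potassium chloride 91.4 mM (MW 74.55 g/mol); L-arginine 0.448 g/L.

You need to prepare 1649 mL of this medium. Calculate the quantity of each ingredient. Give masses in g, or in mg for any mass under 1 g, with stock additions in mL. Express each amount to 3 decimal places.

Scale factor relative to 1 L: 1.649.
ampicillin: dilute stock: 83.9 µg/mL × 1649 mL ÷ 95700 µg/mL = 1.446 mL
L-glutamine: C1V1 = C2V2 → 5.78 mM × 1649 mL ÷ 200 mM = 47.656 mL
ammonium nitrate: 0.22% w/v = 2.2 g/L → 2.2 × 1.649 L = 3.628 g
potassium chloride: 91.4 mmol/L × 74.55 g/mol × 1.649 L ÷ 1000 = 11.236 g
L-arginine: 0.448 g/L × 1.649 L = 0.738752 g = 738.752 mg

ampicillin 1.446 mL; L-glutamine 47.656 mL; ammonium nitrate 3.628 g; potassium chloride 11.236 g; L-arginine 738.752 mg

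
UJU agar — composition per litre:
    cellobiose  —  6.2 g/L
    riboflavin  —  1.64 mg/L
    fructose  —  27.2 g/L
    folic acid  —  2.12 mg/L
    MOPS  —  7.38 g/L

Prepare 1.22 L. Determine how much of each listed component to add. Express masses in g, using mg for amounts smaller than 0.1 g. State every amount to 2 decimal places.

cellobiose 7.56 g; riboflavin 2.00 mg; fructose 33.18 g; folic acid 2.59 mg; MOPS 9.00 g

Scale factor relative to 1 L: 1.22.
cellobiose: 6.2 g/L × 1.22 L = 7.56 g
riboflavin: 1.64 mg/L × 1.22 L = 2.00 mg
fructose: 27.2 g/L × 1.22 L = 33.18 g
folic acid: 2.12 mg/L × 1.22 L = 2.59 mg
MOPS: 7.38 g/L × 1.22 L = 9.00 g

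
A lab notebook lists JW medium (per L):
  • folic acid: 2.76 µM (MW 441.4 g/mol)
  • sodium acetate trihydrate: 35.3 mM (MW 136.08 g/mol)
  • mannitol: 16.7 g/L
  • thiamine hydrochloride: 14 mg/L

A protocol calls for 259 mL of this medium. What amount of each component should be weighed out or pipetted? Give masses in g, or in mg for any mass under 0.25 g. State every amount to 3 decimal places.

folic acid 0.316 mg; sodium acetate trihydrate 1.244 g; mannitol 4.325 g; thiamine hydrochloride 3.626 mg

Working volume: 259 mL = 0.259 L.
folic acid: 2.76 µmol/L × 441.4 g/mol × 0.259 L ÷ 1000 = 0.316 mg
sodium acetate trihydrate: 35.3 mmol/L × 136.08 g/mol × 0.259 L ÷ 1000 = 1.244 g
mannitol: 16.7 g/L × 0.259 L = 4.325 g
thiamine hydrochloride: 14 mg/L × 0.259 L = 3.626 mg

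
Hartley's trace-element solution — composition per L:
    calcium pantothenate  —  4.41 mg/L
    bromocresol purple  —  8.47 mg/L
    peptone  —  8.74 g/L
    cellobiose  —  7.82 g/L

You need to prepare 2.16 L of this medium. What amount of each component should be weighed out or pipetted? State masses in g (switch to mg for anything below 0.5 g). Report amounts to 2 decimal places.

Working volume: 2.16 L.
calcium pantothenate: 4.41 mg/L × 2.16 L = 9.53 mg
bromocresol purple: 8.47 mg/L × 2.16 L = 18.30 mg
peptone: 8.74 g/L × 2.16 L = 18.88 g
cellobiose: 7.82 g/L × 2.16 L = 16.89 g

calcium pantothenate 9.53 mg; bromocresol purple 18.30 mg; peptone 18.88 g; cellobiose 16.89 g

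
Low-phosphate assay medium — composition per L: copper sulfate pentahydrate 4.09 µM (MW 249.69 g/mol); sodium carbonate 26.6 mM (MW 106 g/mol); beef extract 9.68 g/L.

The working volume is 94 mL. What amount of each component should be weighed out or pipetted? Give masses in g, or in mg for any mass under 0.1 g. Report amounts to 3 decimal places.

Scale factor relative to 1 L: 0.094.
copper sulfate pentahydrate: 4.09 µmol/L × 249.69 g/mol × 0.094 L ÷ 1000 = 0.096 mg
sodium carbonate: 26.6 mmol/L × 106 g/mol × 0.094 L ÷ 1000 = 0.265 g
beef extract: 9.68 g/L × 0.094 L = 0.910 g

copper sulfate pentahydrate 0.096 mg; sodium carbonate 0.265 g; beef extract 0.910 g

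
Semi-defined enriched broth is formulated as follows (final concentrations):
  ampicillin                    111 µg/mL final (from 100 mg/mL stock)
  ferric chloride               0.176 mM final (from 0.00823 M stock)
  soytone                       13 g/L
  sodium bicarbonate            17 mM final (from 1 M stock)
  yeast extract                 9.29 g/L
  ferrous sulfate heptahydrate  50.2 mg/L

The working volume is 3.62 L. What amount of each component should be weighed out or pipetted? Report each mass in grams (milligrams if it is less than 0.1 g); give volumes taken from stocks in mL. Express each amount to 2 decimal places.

ampicillin 4.02 mL; ferric chloride 77.41 mL; soytone 47.06 g; sodium bicarbonate 61.54 mL; yeast extract 33.63 g; ferrous sulfate heptahydrate 0.18 g

Working volume: 3.62 L.
ampicillin: dilute stock: 111 µg/mL × 3620 mL ÷ 100000 µg/mL = 4.02 mL
ferric chloride: dilute stock: 0.176 mM × 3620 mL ÷ 8.23 mM = 77.41 mL
soytone: 13 g/L × 3.62 L = 47.06 g
sodium bicarbonate: dilute stock: 17 mM × 3620 mL ÷ 1000 mM = 61.54 mL
yeast extract: 9.29 g/L × 3.62 L = 33.63 g
ferrous sulfate heptahydrate: 50.2 mg/L × 3.62 L = 181.724 mg = 0.18 g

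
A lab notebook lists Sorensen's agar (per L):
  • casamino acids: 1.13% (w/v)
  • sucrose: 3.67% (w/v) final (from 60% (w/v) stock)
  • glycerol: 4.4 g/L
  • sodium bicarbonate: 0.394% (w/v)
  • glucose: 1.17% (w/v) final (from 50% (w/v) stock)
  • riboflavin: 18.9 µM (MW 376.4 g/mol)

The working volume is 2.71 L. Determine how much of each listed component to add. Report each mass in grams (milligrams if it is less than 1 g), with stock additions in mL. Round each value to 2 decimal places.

casamino acids 30.62 g; sucrose 165.76 mL; glycerol 11.92 g; sodium bicarbonate 10.68 g; glucose 63.41 mL; riboflavin 19.28 mg

Working volume: 2.71 L.
casamino acids: 1.13 g per 100 mL × 2710 mL ÷ 100 = 30.62 g
sucrose: dilute stock: 3.67% ÷ 60% × 2710 mL = 165.76 mL
glycerol: 4.4 g/L × 2.71 L = 11.92 g
sodium bicarbonate: 0.394% w/v = 3.94 g/L → 3.94 × 2.71 L = 10.68 g
glucose: V = C2·V2/C1 = 1.17% ÷ 50% × 2710 mL = 63.41 mL
riboflavin: 18.9 µmol/L × 376.4 g/mol × 2.71 L ÷ 1000 = 19.28 mg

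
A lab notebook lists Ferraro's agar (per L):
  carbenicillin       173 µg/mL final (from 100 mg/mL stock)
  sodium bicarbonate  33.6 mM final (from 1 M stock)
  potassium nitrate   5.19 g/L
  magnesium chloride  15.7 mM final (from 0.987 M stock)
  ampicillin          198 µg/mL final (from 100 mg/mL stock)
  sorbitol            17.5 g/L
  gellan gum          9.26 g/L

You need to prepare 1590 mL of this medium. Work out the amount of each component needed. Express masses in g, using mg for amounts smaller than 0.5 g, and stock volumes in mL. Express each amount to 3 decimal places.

Working volume: 1590 mL = 1.59 L.
carbenicillin: C1V1 = C2V2 → 173 µg/mL × 1590 mL ÷ 100000 µg/mL = 2.751 mL
sodium bicarbonate: dilute stock: 33.6 mM × 1590 mL ÷ 1000 mM = 53.424 mL
potassium nitrate: 5.19 g/L × 1.59 L = 8.252 g
magnesium chloride: dilute stock: 15.7 mM × 1590 mL ÷ 987 mM = 25.292 mL
ampicillin: C1V1 = C2V2 → 198 µg/mL × 1590 mL ÷ 100000 µg/mL = 3.148 mL
sorbitol: 17.5 g/L × 1.59 L = 27.825 g
gellan gum: 9.26 g/L × 1.59 L = 14.723 g

carbenicillin 2.751 mL; sodium bicarbonate 53.424 mL; potassium nitrate 8.252 g; magnesium chloride 25.292 mL; ampicillin 3.148 mL; sorbitol 27.825 g; gellan gum 14.723 g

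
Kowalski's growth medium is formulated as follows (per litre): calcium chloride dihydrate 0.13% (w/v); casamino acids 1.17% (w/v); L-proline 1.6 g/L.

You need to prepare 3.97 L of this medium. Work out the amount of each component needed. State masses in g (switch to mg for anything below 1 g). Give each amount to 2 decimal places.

calcium chloride dihydrate 5.16 g; casamino acids 46.45 g; L-proline 6.35 g

Working volume: 3.97 L.
calcium chloride dihydrate: 0.13 g per 100 mL × 3970 mL ÷ 100 = 5.16 g
casamino acids: 1.17% w/v = 11.7 g/L → 11.7 × 3.97 L = 46.45 g
L-proline: 1.6 g/L × 3.97 L = 6.35 g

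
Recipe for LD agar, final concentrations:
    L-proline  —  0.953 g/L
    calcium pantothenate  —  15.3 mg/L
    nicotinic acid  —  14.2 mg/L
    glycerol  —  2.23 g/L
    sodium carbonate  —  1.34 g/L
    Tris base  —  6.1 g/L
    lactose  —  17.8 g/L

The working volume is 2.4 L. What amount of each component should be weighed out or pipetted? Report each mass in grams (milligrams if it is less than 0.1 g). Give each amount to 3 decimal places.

L-proline 2.287 g; calcium pantothenate 36.720 mg; nicotinic acid 34.080 mg; glycerol 5.352 g; sodium carbonate 3.216 g; Tris base 14.640 g; lactose 42.720 g

Working volume: 2.4 L.
L-proline: 0.953 g/L × 2.4 L = 2.287 g
calcium pantothenate: 15.3 mg/L × 2.4 L = 36.720 mg
nicotinic acid: 14.2 mg/L × 2.4 L = 34.080 mg
glycerol: 2.23 g/L × 2.4 L = 5.352 g
sodium carbonate: 1.34 g/L × 2.4 L = 3.216 g
Tris base: 6.1 g/L × 2.4 L = 14.640 g
lactose: 17.8 g/L × 2.4 L = 42.720 g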